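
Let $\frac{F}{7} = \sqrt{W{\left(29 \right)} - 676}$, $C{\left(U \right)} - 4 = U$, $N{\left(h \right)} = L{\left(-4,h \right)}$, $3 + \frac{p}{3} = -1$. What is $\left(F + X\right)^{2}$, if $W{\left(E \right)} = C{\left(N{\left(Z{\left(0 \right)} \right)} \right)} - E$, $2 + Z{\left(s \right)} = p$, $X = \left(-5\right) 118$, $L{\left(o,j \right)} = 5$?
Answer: $313996 - 16520 i \sqrt{174} \approx 3.14 \cdot 10^{5} - 2.1791 \cdot 10^{5} i$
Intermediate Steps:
$X = -590$
$p = -12$ ($p = -9 + 3 \left(-1\right) = -9 - 3 = -12$)
$Z{\left(s \right)} = -14$ ($Z{\left(s \right)} = -2 - 12 = -14$)
$N{\left(h \right)} = 5$
$C{\left(U \right)} = 4 + U$
$W{\left(E \right)} = 9 - E$ ($W{\left(E \right)} = \left(4 + 5\right) - E = 9 - E$)
$F = 14 i \sqrt{174}$ ($F = 7 \sqrt{\left(9 - 29\right) - 676} = 7 \sqrt{-20 - 676} = 7 \sqrt{-696} = 7 \cdot 2 i \sqrt{174} = 14 i \sqrt{174} \approx 184.67 i$)
$\left(F + X\right)^{2} = \left(14 i \sqrt{174} - 590\right)^{2} = \left(-590 + 14 i \sqrt{174}\right)^{2}$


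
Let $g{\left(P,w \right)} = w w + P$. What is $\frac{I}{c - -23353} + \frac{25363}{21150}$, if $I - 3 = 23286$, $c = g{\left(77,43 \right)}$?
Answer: $\frac{1133713627}{534650850} \approx 2.1205$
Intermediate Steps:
$g{\left(P,w \right)} = P + w^{2}$ ($g{\left(P,w \right)} = w^{2} + P = P + w^{2}$)
$c = 1926$ ($c = 77 + 43^{2} = 77 + 1849 = 1926$)
$I = 23289$ ($I = 3 + 23286 = 23289$)
$\frac{I}{c - -23353} + \frac{25363}{21150} = \frac{23289}{1926 - -23353} + \frac{25363}{21150} = \frac{23289}{1926 + 23353} + 25363 \cdot \frac{1}{21150} = \frac{23289}{25279} + \frac{25363}{21150} = \frac{1133713627}{534650850}$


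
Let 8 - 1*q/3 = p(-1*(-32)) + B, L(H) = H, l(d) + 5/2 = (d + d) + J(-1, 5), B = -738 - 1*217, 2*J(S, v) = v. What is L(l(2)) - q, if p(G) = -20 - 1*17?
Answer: -2996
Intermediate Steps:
J(S, v) = v/2
p(G) = -37 (p(G) = -20 - 17 = -37)
B = -955 (B = -738 - 217 = -955)
l(d) = 2*d (l(d) = -5/2 + ((d + d) + (1/2)*5) = -5/2 + (2*d + 5/2) = -5/2 + (5/2 + 2*d) = 2*d)
q = 3000 (q = 24 - 3*(-37 - 955) = 24 - 3*(-992) = 24 + 2976 = 3000)
L(l(2)) - q = 2*2 - 1*3000 = 4 - 3000 = -2996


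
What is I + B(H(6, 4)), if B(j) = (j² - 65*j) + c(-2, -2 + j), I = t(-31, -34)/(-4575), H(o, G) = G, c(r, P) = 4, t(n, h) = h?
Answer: -1097966/4575 ≈ -239.99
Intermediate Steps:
I = 34/4575 (I = -34/(-4575) = -34*(-1/4575) = 34/4575 ≈ 0.0074317)
B(j) = 4 + j² - 65*j (B(j) = (j² - 65*j) + 4 = 4 + j² - 65*j)
I + B(H(6, 4)) = 34/4575 + (4 + 4² - 65*4) = 34/4575 + (4 + 16 - 260) = 34/4575 - 240 = -1097966/4575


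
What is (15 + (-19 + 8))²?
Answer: 16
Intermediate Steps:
(15 + (-19 + 8))² = (15 - 11)² = 4² = 16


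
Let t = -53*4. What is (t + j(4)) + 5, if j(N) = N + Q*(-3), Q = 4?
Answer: -215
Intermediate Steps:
t = -212
j(N) = -12 + N (j(N) = N + 4*(-3) = N - 12 = -12 + N)
(t + j(4)) + 5 = (-212 + (-12 + 4)) + 5 = (-212 - 8) + 5 = -220 + 5 = -215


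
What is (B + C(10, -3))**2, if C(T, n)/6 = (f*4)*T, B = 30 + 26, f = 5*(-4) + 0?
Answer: 22505536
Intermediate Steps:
f = -20 (f = -20 + 0 = -20)
B = 56
C(T, n) = -480*T (C(T, n) = 6*((-20*4)*T) = 6*(-80*T) = -480*T)
(B + C(10, -3))**2 = (56 - 480*10)**2 = (56 - 4800)**2 = (-4744)**2 = 22505536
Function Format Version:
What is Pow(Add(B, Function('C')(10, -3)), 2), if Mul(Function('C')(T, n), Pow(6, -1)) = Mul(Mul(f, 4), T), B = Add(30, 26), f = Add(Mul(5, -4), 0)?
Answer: 22505536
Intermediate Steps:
f = -20 (f = Add(-20, 0) = -20)
B = 56
Function('C')(T, n) = Mul(-480, T) (Function('C')(T, n) = Mul(6, Mul(Mul(-20, 4), T)) = Mul(6, Mul(-80, T)) = Mul(-480, T))
Pow(Add(B, Function('C')(10, -3)), 2) = Pow(Add(56, Mul(-480, 10)), 2) = Pow(Add(56, -4800), 2) = Pow(-4744, 2) = 22505536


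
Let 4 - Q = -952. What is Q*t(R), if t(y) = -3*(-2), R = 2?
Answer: 5736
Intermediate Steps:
Q = 956 (Q = 4 - 1*(-952) = 4 + 952 = 956)
t(y) = 6
Q*t(R) = 956*6 = 5736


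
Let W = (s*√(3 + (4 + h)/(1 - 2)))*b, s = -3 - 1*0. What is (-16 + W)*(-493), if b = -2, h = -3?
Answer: 7888 - 2958*√2 ≈ 3704.8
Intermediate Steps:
s = -3 (s = -3 + 0 = -3)
W = 6*√2 (W = -3*√(3 + (4 - 3)/(1 - 2))*(-2) = -3*√(3 + 1/(-1))*(-2) = -3*√(3 + 1*(-1))*(-2) = -3*√(3 - 1)*(-2) = -3*√2*(-2) = 6*√2 ≈ 8.4853)
(-16 + W)*(-493) = (-16 + 6*√2)*(-493) = 7888 - 2958*√2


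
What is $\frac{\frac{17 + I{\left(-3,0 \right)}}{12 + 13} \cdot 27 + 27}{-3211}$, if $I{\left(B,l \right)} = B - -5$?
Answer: $- \frac{1188}{80275} \approx -0.014799$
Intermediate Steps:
$I{\left(B,l \right)} = 5 + B$ ($I{\left(B,l \right)} = B + 5 = 5 + B$)
$\frac{\frac{17 + I{\left(-3,0 \right)}}{12 + 13} \cdot 27 + 27}{-3211} = \frac{\frac{17 + \left(5 - 3\right)}{12 + 13} \cdot 27 + 27}{-3211} = \left(\frac{17 + 2}{25} \cdot 27 + 27\right) \left(- \frac{1}{3211}\right) = \left(19 \cdot \frac{1}{25} \cdot 27 + 27\right) \left(- \frac{1}{3211}\right) = \left(\frac{19}{25} \cdot 27 + 27\right) \left(- \frac{1}{3211}\right) = \left(\frac{513}{25} + 27\right) \left(- \frac{1}{3211}\right) = \frac{1188}{25} \left(- \frac{1}{3211}\right) = - \frac{1188}{80275}$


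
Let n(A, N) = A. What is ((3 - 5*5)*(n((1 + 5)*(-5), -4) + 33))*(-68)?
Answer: 4488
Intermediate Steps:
((3 - 5*5)*(n((1 + 5)*(-5), -4) + 33))*(-68) = ((3 - 5*5)*((1 + 5)*(-5) + 33))*(-68) = ((3 - 25)*(6*(-5) + 33))*(-68) = -22*(-30 + 33)*(-68) = -22*3*(-68) = -66*(-68) = 4488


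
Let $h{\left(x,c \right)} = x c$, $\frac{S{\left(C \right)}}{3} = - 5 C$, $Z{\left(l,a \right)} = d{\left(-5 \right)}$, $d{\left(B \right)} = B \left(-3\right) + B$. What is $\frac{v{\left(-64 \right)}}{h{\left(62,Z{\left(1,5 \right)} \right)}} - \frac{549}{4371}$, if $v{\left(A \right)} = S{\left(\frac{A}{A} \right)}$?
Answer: $- \frac{873}{5828} \approx -0.14979$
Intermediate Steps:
$d{\left(B \right)} = - 2 B$ ($d{\left(B \right)} = - 3 B + B = - 2 B$)
$Z{\left(l,a \right)} = 10$ ($Z{\left(l,a \right)} = \left(-2\right) \left(-5\right) = 10$)
$S{\left(C \right)} = - 15 C$ ($S{\left(C \right)} = 3 \left(- 5 C\right) = - 15 C$)
$v{\left(A \right)} = -15$ ($v{\left(A \right)} = - 15 \frac{A}{A} = \left(-15\right) 1 = -15$)
$h{\left(x,c \right)} = c x$
$\frac{v{\left(-64 \right)}}{h{\left(62,Z{\left(1,5 \right)} \right)}} - \frac{549}{4371} = - \frac{15}{10 \cdot 62} - \frac{549}{4371} = - \frac{15}{620} - \frac{183}{1457} = \left(-15\right) \frac{1}{620} - \frac{183}{1457} = - \frac{3}{124} - \frac{183}{1457} = - \frac{873}{5828}$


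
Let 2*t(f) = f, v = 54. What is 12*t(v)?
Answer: 324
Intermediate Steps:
t(f) = f/2
12*t(v) = 12*((½)*54) = 12*27 = 324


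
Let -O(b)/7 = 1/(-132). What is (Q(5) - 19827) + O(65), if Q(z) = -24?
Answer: -2620325/132 ≈ -19851.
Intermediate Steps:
O(b) = 7/132 (O(b) = -7/(-132) = -7*(-1/132) = 7/132)
(Q(5) - 19827) + O(65) = (-24 - 19827) + 7/132 = -19851 + 7/132 = -2620325/132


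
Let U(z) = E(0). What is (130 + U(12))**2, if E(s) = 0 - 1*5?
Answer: 15625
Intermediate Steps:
E(s) = -5 (E(s) = 0 - 5 = -5)
U(z) = -5
(130 + U(12))**2 = (130 - 5)**2 = 125**2 = 15625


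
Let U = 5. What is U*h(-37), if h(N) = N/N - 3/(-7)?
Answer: 50/7 ≈ 7.1429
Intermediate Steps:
h(N) = 10/7 (h(N) = 1 - 3*(-⅐) = 1 + 3/7 = 10/7)
U*h(-37) = 5*(10/7) = 50/7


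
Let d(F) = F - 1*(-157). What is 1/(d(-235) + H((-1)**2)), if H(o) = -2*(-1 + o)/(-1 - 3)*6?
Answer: -1/78 ≈ -0.012821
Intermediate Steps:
d(F) = 157 + F (d(F) = F + 157 = 157 + F)
H(o) = -3 + 3*o (H(o) = -2*(-1 + o)/(-4)*6 = -2*(-1 + o)*(-1)/4*6 = -2*(1/4 - o/4)*6 = (-1/2 + o/2)*6 = -3 + 3*o)
1/(d(-235) + H((-1)**2)) = 1/((157 - 235) + (-3 + 3*(-1)**2)) = 1/(-78 + (-3 + 3*1)) = 1/(-78 + (-3 + 3)) = 1/(-78 + 0) = 1/(-78) = -1/78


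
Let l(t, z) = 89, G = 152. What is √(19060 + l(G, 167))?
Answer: √19149 ≈ 138.38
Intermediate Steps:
√(19060 + l(G, 167)) = √(19060 + 89) = √19149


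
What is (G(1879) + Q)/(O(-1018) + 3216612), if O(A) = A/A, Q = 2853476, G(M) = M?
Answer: 2855355/3216613 ≈ 0.88769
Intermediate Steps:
O(A) = 1
(G(1879) + Q)/(O(-1018) + 3216612) = (1879 + 2853476)/(1 + 3216612) = 2855355/3216613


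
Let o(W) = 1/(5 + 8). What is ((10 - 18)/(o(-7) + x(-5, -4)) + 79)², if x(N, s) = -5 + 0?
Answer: 416025/64 ≈ 6500.4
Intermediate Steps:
o(W) = 1/13
x(N, s) = -5
((10 - 18)/(o(-7) + x(-5, -4)) + 79)² = ((10 - 18)/(1/13 - 5) + 79)² = (-8/(-64/13) + 79)² = (-8*(-13/64) + 79)² = (13/8 + 79)² = (645/8)² = 416025/64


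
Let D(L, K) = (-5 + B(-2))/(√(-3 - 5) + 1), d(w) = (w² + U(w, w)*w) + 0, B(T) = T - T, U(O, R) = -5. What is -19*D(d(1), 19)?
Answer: 95/9 - 190*I*√2/9 ≈ 10.556 - 29.856*I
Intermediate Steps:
B(T) = 0
d(w) = w² - 5*w (d(w) = (w² - 5*w) + 0 = w² - 5*w)
D(L, K) = -5/(1 + 2*I*√2) (D(L, K) = (-5 + 0)/(√(-3 - 5) + 1) = -5/(√(-8) + 1) = -5/(2*I*√2 + 1) = -5/(1 + 2*I*√2))
-19*D(d(1), 19) = -19*(-5/9 + 10*I*√2/9) = 95/9 - 190*I*√2/9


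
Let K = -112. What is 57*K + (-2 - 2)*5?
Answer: -6404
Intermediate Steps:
57*K + (-2 - 2)*5 = 57*(-112) + (-2 - 2)*5 = -6384 - 4*5 = -6384 - 20 = -6404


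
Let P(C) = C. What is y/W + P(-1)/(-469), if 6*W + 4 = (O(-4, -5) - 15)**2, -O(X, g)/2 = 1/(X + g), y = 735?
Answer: 33509771/1628837 ≈ 20.573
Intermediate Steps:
O(X, g) = -2/(X + g)
W = 17365/486 (W = -2/3 + (-2/(-4 - 5) - 15)**2/6 = -2/3 + (-2/(-9) - 15)**2/6 = -2/3 + (-2*(-1/9) - 15)**2/6 = -2/3 + (2/9 - 15)**2/6 = -2/3 + (-133/9)**2/6 = -2/3 + (1/6)*(17689/81) = -2/3 + 17689/486 = 17365/486 ≈ 35.730)
y/W + P(-1)/(-469) = 735/(17365/486) - 1/(-469) = 735*(486/17365) - 1*(-1/469) = 71442/3473 + 1/469 = 33509771/1628837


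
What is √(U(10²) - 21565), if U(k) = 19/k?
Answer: 3*I*√239609/10 ≈ 146.85*I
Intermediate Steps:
√(U(10²) - 21565) = √(19/(10²) - 21565) = √(19/100 - 21565) = √(-2156481/100) = 3*I*√239609/10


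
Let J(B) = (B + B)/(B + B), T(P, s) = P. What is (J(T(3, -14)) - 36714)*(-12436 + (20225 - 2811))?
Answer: -182757314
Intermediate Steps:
J(B) = 1 (J(B) = (2*B)/((2*B)) = (2*B)*(1/(2*B)) = 1)
(J(T(3, -14)) - 36714)*(-12436 + (20225 - 2811)) = (1 - 36714)*(-12436 + (20225 - 2811)) = -36713*(-12436 + 17414) = -36713*4978 = -182757314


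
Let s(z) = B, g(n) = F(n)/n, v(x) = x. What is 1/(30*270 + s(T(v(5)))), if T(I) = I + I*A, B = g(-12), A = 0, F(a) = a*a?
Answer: 1/8088 ≈ 0.00012364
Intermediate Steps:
F(a) = a²
g(n) = n (g(n) = n²/n = n)
B = -12
T(I) = I (T(I) = I + I*0 = I + 0 = I)
s(z) = -12
1/(30*270 + s(T(v(5)))) = 1/(30*270 - 12) = 1/(8100 - 12) = 1/8088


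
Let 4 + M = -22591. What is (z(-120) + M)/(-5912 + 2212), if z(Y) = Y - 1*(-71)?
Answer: 153/25 ≈ 6.1200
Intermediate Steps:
M = -22595 (M = -4 - 22591 = -22595)
z(Y) = 71 + Y (z(Y) = Y + 71 = 71 + Y)
(z(-120) + M)/(-5912 + 2212) = ((71 - 120) - 22595)/(-5912 + 2212) = (-49 - 22595)/(-3700) = -22644*(-1/3700) = 153/25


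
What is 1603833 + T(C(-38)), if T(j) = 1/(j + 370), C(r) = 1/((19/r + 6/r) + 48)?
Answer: 1067620307243/665668 ≈ 1.6038e+6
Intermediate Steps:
C(r) = 1/(48 + 25/r) (C(r) = 1/(25/r + 48) = 1/(48 + 25/r))
T(j) = 1/(370 + j)
1603833 + T(C(-38)) = 1603833 + 1/(370 - 38/(25 + 48*(-38))) = 1603833 + 1/(370 - 38/(25 - 1824)) = 1603833 + 1/(370 - 38/(-1799)) = 1603833 + 1/(370 - 38*(-1/1799)) = 1603833 + 1/(370 + 38/1799) = 1603833 + 1/(665668/1799) = 1603833 + 1799/665668 = 1067620307243/665668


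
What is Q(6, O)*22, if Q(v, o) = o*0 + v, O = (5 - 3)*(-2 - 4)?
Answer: 132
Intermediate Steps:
O = -12 (O = 2*(-6) = -12)
Q(v, o) = v (Q(v, o) = 0 + v = v)
Q(6, O)*22 = 6*22 = 132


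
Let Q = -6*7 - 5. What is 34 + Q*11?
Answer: -483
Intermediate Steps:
Q = -47 (Q = -42 - 5 = -47)
34 + Q*11 = 34 - 47*11 = 34 - 517 = -483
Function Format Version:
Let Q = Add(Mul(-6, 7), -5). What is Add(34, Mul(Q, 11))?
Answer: -483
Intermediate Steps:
Q = -47 (Q = Add(-42, -5) = -47)
Add(34, Mul(Q, 11)) = Add(34, Mul(-47, 11)) = Add(34, -517) = -483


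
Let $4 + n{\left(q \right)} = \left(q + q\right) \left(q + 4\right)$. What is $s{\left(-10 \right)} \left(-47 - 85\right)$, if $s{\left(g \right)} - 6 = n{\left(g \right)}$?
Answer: $-16104$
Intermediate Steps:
$n{\left(q \right)} = -4 + 2 q \left(4 + q\right)$ ($n{\left(q \right)} = -4 + \left(q + q\right) \left(q + 4\right) = -4 + 2 q \left(4 + q\right)$)
$s{\left(g \right)} = 2 + 2 g^{2} + 8 g$ ($s{\left(g \right)} = 6 + \left(-4 + 2 g^{2} + 8 g\right) = 2 + 2 g^{2} + 8 g$)
$s{\left(-10 \right)} \left(-47 - 85\right) = \left(2 + 2 \left(-10\right)^{2} + 8 \left(-10\right)\right) \left(-47 - 85\right) = \left(2 + 2 \cdot 100 - 80\right) \left(-132\right) = \left(2 + 200 - 80\right) \left(-132\right) = 122 \left(-132\right) = -16104$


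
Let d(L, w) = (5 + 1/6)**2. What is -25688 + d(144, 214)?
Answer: -923807/36 ≈ -25661.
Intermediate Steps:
d(L, w) = 961/36 (d(L, w) = (5 + 1/6)**2 = (31/6)**2 = 961/36)
-25688 + d(144, 214) = -25688 + 961/36 = -923807/36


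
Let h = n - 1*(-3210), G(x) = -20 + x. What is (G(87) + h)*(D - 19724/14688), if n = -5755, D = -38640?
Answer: 58600987543/612 ≈ 9.5753e+7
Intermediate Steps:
h = -2545 (h = -5755 - 1*(-3210) = -5755 + 3210 = -2545)
(G(87) + h)*(D - 19724/14688) = ((-20 + 87) - 2545)*(-38640 - 19724/14688) = (67 - 2545)*(-38640 - 19724*1/14688) = -2478*(-38640 - 4931/3672) = -2478*(-141891011/3672) = 58600987543/612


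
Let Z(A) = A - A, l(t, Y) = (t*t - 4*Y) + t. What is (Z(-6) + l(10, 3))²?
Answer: 9604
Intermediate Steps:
l(t, Y) = t + t² - 4*Y (l(t, Y) = (t² - 4*Y) + t = t + t² - 4*Y)
Z(A) = 0
(Z(-6) + l(10, 3))² = (0 + (10 + 10² - 4*3))² = (0 + (10 + 100 - 12))² = (0 + 98)² = 98² = 9604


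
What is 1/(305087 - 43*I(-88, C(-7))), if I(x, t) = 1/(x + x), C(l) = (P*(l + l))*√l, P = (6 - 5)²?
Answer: 176/53695355 ≈ 3.2777e-6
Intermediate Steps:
P = 1 (P = 1² = 1)
C(l) = 2*l^(3/2) (C(l) = (1*(l + l))*√l = (1*(2*l))*√l = (2*l)*√l = 2*l^(3/2))
I(x, t) = 1/(2*x)
1/(305087 - 43*I(-88, C(-7))) = 1/(305087 - 43/(2*(-88))) = 1/(305087 - 43*(-1)/(2*88)) = 1/(305087 - 43*(-1/176)) = 1/(305087 + 43/176) = 1/(53695355/176) = 176/53695355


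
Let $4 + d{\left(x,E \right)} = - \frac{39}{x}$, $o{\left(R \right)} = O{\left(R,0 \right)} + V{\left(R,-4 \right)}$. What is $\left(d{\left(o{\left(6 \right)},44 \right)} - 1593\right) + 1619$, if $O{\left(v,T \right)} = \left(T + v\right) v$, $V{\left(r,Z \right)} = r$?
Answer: $\frac{295}{14} \approx 21.071$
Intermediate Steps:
$O{\left(v,T \right)} = v \left(T + v\right)$
$o{\left(R \right)} = R + R^{2}$ ($o{\left(R \right)} = R \left(0 + R\right) + R = R R + R = R^{2} + R = R + R^{2}$)
$d{\left(x,E \right)} = -4 - \frac{39}{x}$
$\left(d{\left(o{\left(6 \right)},44 \right)} - 1593\right) + 1619 = \left(\left(-4 - \frac{39}{6 \left(1 + 6\right)}\right) - 1593\right) + 1619 = \left(\left(-4 - \frac{39}{6 \cdot 7}\right) - 1593\right) + 1619 = \left(\left(-4 - \frac{39}{42}\right) - 1593\right) + 1619 = \left(\left(-4 - \frac{13}{14}\right) - 1593\right) + 1619 = \left(- \frac{69}{14} - 1593\right) + 1619 = - \frac{22371}{14} + 1619 = \frac{295}{14}$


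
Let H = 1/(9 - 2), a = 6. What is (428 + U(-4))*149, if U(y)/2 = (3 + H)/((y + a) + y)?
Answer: 443126/7 ≈ 63304.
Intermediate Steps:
H = ⅐ (H = 1/7 = ⅐ ≈ 0.14286)
U(y) = 44/(7*(6 + 2*y)) (U(y) = 2*((3 + ⅐)/((y + 6) + y)) = 2*(22/(7*((6 + y) + y))) = 2*(22/(7*(6 + 2*y))) = 44/(7*(6 + 2*y)))
(428 + U(-4))*149 = (428 + 22/(7*(3 - 4)))*149 = (428 + (22/7)/(-1))*149 = (428 + (22/7)*(-1))*149 = (428 - 22/7)*149 = (2974/7)*149 = 443126/7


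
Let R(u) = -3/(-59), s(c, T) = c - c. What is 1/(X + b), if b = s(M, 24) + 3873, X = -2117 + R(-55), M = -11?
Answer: 59/103607 ≈ 0.00056946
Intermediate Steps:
s(c, T) = 0
R(u) = 3/59 (R(u) = -3*(-1/59) = 3/59)
X = -124900/59 (X = -2117 + 3/59 = -124900/59 ≈ -2116.9)
b = 3873 (b = 0 + 3873 = 3873)
1/(X + b) = 1/(-124900/59 + 3873) = 1/(103607/59) = 59/103607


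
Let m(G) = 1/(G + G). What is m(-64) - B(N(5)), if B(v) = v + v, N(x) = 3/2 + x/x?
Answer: -641/128 ≈ -5.0078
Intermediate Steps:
N(x) = 5/2 (N(x) = 3*(1/2) + 1 = 3/2 + 1 = 5/2)
m(G) = 1/(2*G)
B(v) = 2*v
m(-64) - B(N(5)) = (1/2)/(-64) - 2*5/2 = (1/2)*(-1/64) - 1*5 = -1/128 - 5 = -641/128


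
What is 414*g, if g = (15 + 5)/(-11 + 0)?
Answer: -8280/11 ≈ -752.73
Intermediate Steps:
g = -20/11 (g = 20/(-11) = 20*(-1/11) = -20/11 ≈ -1.8182)
414*g = 414*(-20/11) = -8280/11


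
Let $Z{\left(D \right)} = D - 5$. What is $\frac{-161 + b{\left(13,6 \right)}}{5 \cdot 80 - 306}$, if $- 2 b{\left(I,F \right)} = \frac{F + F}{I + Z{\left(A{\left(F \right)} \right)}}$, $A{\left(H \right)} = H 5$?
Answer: $- \frac{1531}{893} \approx -1.7144$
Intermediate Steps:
$A{\left(H \right)} = 5 H$
$Z{\left(D \right)} = -5 + D$ ($Z{\left(D \right)} = D - 5 = -5 + D$)
$b{\left(I,F \right)} = - \frac{F}{-5 + I + 5 F}$ ($b{\left(I,F \right)} = - \frac{\left(F + F\right) \frac{1}{I + \left(-5 + 5 F\right)}}{2} = - \frac{2 F \frac{1}{-5 + I + 5 F}}{2} = - \frac{F}{-5 + I + 5 F}$)
$\frac{-161 + b{\left(13,6 \right)}}{5 \cdot 80 - 306} = \frac{-161 - \frac{6}{-5 + 13 + 5 \cdot 6}}{5 \cdot 80 - 306} = \frac{-161 - \frac{6}{-5 + 13 + 30}}{400 - 306} = \frac{-161 - \frac{6}{38}}{94} = \left(-161 - 6 \cdot \frac{1}{38}\right) \frac{1}{94} = \left(-161 - \frac{3}{19}\right) \frac{1}{94} = \left(- \frac{3062}{19}\right) \frac{1}{94} = - \frac{1531}{893}$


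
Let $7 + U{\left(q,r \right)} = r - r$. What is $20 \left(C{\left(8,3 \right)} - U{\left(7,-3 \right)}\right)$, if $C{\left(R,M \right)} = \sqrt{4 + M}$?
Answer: $140 + 20 \sqrt{7} \approx 192.92$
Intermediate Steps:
$U{\left(q,r \right)} = -7$ ($U{\left(q,r \right)} = -7 + \left(r - r\right) = -7 + 0 = -7$)
$20 \left(C{\left(8,3 \right)} - U{\left(7,-3 \right)}\right) = 20 \left(\sqrt{4 + 3} - -7\right) = 20 \left(\sqrt{7} + 7\right) = 20 \left(7 + \sqrt{7}\right) = 140 + 20 \sqrt{7}$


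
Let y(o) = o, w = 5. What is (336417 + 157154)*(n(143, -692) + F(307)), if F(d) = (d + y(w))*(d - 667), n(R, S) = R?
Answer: -55367314067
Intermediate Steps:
F(d) = (-667 + d)*(5 + d) (F(d) = (d + 5)*(d - 667) = (5 + d)*(-667 + d) = (-667 + d)*(5 + d))
(336417 + 157154)*(n(143, -692) + F(307)) = (336417 + 157154)*(143 + (-3335 + 307**2 - 662*307)) = 493571*(143 + (-3335 + 94249 - 203234)) = 493571*(143 - 112320) = 493571*(-112177) = -55367314067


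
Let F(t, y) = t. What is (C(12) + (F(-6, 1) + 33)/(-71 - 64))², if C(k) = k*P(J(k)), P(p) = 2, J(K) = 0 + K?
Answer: 14161/25 ≈ 566.44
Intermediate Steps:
J(K) = K
C(k) = 2*k (C(k) = k*2 = 2*k)
(C(12) + (F(-6, 1) + 33)/(-71 - 64))² = (2*12 + (-6 + 33)/(-71 - 64))² = (24 + 27/(-135))² = (24 + 27*(-1/135))² = (24 - ⅕)² = (119/5)² = 14161/25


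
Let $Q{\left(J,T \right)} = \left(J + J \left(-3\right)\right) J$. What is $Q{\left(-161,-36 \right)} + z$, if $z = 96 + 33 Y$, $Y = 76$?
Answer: $-49238$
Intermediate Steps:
$Q{\left(J,T \right)} = - 2 J^{2}$ ($Q{\left(J,T \right)} = \left(J - 3 J\right) J = - 2 J J = - 2 J^{2}$)
$z = 2604$ ($z = 96 + 33 \cdot 76 = 96 + 2508 = 2604$)
$Q{\left(-161,-36 \right)} + z = - 2 \left(-161\right)^{2} + 2604 = \left(-2\right) 25921 + 2604 = -51842 + 2604 = -49238$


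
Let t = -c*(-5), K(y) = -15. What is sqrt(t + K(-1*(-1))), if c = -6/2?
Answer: I*sqrt(30) ≈ 5.4772*I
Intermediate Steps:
c = -3 (c = -6*1/2 = -3)
t = -15 (t = -1*(-3)*(-5) = 3*(-5) = -15)
sqrt(t + K(-1*(-1))) = sqrt(-15 - 15) = sqrt(-30) = I*sqrt(30)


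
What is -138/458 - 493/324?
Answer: -135253/74196 ≈ -1.8229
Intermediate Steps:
-138/458 - 493/324 = -138*1/458 - 493*1/324 = -69/229 - 493/324 = -135253/74196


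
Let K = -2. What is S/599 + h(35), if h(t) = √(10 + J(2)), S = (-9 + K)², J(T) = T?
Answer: 121/599 + 2*√3 ≈ 3.6661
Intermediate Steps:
S = 121 (S = (-9 - 2)² = (-11)² = 121)
h(t) = 2*√3 (h(t) = √(10 + 2) = √12 = 2*√3)
S/599 + h(35) = 121/599 + 2*√3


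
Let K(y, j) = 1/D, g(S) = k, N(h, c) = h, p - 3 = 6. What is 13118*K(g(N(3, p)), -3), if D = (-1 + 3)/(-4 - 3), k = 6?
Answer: -45913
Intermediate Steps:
p = 9 (p = 3 + 6 = 9)
D = -2/7 (D = 2/(-7) = 2*(-⅐) = -2/7 ≈ -0.28571)
g(S) = 6
K(y, j) = -7/2 (K(y, j) = 1/(-2/7) = -7/2)
13118*K(g(N(3, p)), -3) = 13118*(-7/2) = -45913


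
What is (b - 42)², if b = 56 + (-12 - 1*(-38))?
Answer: 1600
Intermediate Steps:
b = 82 (b = 56 + (-12 + 38) = 56 + 26 = 82)
(b - 42)² = (82 - 42)² = 40² = 1600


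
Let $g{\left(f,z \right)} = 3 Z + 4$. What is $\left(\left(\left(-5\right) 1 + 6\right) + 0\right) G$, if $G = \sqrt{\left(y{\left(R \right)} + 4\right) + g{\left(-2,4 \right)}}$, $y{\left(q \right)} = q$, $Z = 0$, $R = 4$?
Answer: $2 \sqrt{3} \approx 3.4641$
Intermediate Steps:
$g{\left(f,z \right)} = 4$ ($g{\left(f,z \right)} = 3 \cdot 0 + 4 = 0 + 4 = 4$)
$G = 2 \sqrt{3}$ ($G = \sqrt{\left(4 + 4\right) + 4} = \sqrt{8 + 4} = \sqrt{12} = 2 \sqrt{3} \approx 3.4641$)
$\left(\left(\left(-5\right) 1 + 6\right) + 0\right) G = \left(\left(\left(-5\right) 1 + 6\right) + 0\right) 2 \sqrt{3} = \left(\left(-5 + 6\right) + 0\right) 2 \sqrt{3} = \left(1 + 0\right) 2 \sqrt{3} = 1 \cdot 2 \sqrt{3} = 2 \sqrt{3}$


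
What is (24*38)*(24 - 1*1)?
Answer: 20976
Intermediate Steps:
(24*38)*(24 - 1*1) = 912*(24 - 1) = 912*23 = 20976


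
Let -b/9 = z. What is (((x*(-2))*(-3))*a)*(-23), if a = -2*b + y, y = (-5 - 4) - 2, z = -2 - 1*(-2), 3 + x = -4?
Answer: -10626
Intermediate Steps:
x = -7 (x = -3 - 4 = -7)
z = 0 (z = -2 + 2 = 0)
b = 0 (b = -9*0 = 0)
y = -11 (y = -9 - 2 = -11)
a = -11 (a = -2*0 - 11 = 0 - 11 = -11)
(((x*(-2))*(-3))*a)*(-23) = ((-7*(-2)*(-3))*(-11))*(-23) = ((14*(-3))*(-11))*(-23) = -42*(-11)*(-23) = 462*(-23) = -10626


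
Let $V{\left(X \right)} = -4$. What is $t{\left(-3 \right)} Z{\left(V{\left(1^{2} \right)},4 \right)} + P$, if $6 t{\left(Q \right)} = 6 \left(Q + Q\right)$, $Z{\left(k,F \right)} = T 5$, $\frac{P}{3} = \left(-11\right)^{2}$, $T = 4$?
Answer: $243$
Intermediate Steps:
$P = 363$ ($P = 3 \left(-11\right)^{2} = 3 \cdot 121 = 363$)
$Z{\left(k,F \right)} = 20$ ($Z{\left(k,F \right)} = 4 \cdot 5 = 20$)
$t{\left(Q \right)} = 2 Q$ ($t{\left(Q \right)} = \frac{6 \left(Q + Q\right)}{6} = \frac{6 \cdot 2 Q}{6} = \frac{12 Q}{6} = 2 Q$)
$t{\left(-3 \right)} Z{\left(V{\left(1^{2} \right)},4 \right)} + P = 2 \left(-3\right) 20 + 363 = \left(-6\right) 20 + 363 = -120 + 363 = 243$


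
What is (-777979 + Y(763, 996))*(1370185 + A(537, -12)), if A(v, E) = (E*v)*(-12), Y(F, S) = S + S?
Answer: -1123251270331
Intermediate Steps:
Y(F, S) = 2*S
A(v, E) = -12*E*v
(-777979 + Y(763, 996))*(1370185 + A(537, -12)) = (-777979 + 2*996)*(1370185 - 12*(-12)*537) = (-777979 + 1992)*(1370185 + 77328) = -775987*1447513 = -1123251270331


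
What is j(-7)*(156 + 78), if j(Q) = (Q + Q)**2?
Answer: 45864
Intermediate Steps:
j(Q) = 4*Q**2 (j(Q) = (2*Q)**2 = 4*Q**2)
j(-7)*(156 + 78) = (4*(-7)**2)*(156 + 78) = (4*49)*234 = 196*234 = 45864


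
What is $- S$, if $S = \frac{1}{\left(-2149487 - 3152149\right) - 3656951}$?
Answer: $\frac{1}{8958587} \approx 1.1162 \cdot 10^{-7}$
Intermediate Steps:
$S = - \frac{1}{8958587}$ ($S = \frac{1}{-5301636 - 3656951} = \frac{1}{-8958587} = - \frac{1}{8958587} \approx -1.1162 \cdot 10^{-7}$)
$- S = \left(-1\right) \left(- \frac{1}{8958587}\right) = \frac{1}{8958587}$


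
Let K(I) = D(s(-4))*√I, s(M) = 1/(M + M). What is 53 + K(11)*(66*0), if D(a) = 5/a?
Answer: 53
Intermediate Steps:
s(M) = 1/(2*M)
K(I) = -40*√I (K(I) = (5/(((½)/(-4))))*√I = (5/(((½)*(-¼))))*√I = (5/(-⅛))*√I = (5*(-8))*√I = -40*√I)
53 + K(11)*(66*0) = 53 + (-40*√11)*(66*0) = 53 - 40*√11*0 = 53 + 0 = 53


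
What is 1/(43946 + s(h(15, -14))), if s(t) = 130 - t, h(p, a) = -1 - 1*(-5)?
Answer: 1/44072 ≈ 2.2690e-5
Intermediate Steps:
h(p, a) = 4 (h(p, a) = -1 + 5 = 4)
1/(43946 + s(h(15, -14))) = 1/(43946 + (130 - 1*4)) = 1/(43946 + (130 - 4)) = 1/(43946 + 126) = 1/44072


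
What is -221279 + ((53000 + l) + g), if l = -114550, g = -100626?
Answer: -383455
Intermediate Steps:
-221279 + ((53000 + l) + g) = -221279 + ((53000 - 114550) - 100626) = -221279 + (-61550 - 100626) = -221279 - 162176 = -383455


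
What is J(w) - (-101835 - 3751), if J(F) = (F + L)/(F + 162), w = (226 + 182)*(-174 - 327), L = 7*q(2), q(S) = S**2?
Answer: 10782861268/102123 ≈ 1.0559e+5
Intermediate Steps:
L = 28 (L = 7*2**2 = 7*4 = 28)
w = -204408 (w = 408*(-501) = -204408)
J(F) = (28 + F)/(162 + F) (J(F) = (F + 28)/(F + 162) = (28 + F)/(162 + F))
J(w) - (-101835 - 3751) = (28 - 204408)/(162 - 204408) - (-101835 - 3751) = -204380/(-204246) - 1*(-105586) = -1/204246*(-204380) + 105586 = 102190/102123 + 105586 = 10782861268/102123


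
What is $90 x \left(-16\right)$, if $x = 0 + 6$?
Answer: $-8640$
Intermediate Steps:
$x = 6$
$90 x \left(-16\right) = 90 \cdot 6 \left(-16\right) = 90 \left(-96\right) = -8640$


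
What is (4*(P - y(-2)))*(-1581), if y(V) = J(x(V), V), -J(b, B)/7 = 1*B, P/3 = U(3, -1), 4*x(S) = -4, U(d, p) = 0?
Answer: 88536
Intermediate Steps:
x(S) = -1 (x(S) = (¼)*(-4) = -1)
P = 0 (P = 3*0 = 0)
J(b, B) = -7*B
y(V) = -7*V
(4*(P - y(-2)))*(-1581) = (4*(0 - (-7)*(-2)))*(-1581) = (4*(0 - 1*14))*(-1581) = (4*(0 - 14))*(-1581) = (4*(-14))*(-1581) = -56*(-1581) = 88536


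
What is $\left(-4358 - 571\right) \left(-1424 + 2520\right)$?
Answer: $-5402184$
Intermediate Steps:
$\left(-4358 - 571\right) \left(-1424 + 2520\right) = \left(-4929\right) 1096 = -5402184$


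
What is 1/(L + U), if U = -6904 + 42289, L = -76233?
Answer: -1/40848 ≈ -2.4481e-5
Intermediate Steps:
U = 35385
1/(L + U) = 1/(-76233 + 35385) = 1/(-40848) = -1/40848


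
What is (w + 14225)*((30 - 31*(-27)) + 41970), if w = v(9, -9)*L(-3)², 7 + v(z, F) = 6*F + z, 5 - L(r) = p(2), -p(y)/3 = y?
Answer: 339825921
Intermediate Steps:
p(y) = -3*y
L(r) = 11 (L(r) = 5 - (-3)*2 = 5 - 1*(-6) = 5 + 6 = 11)
v(z, F) = -7 + z + 6*F (v(z, F) = -7 + (6*F + z) = -7 + (z + 6*F) = -7 + z + 6*F)
w = -6292 (w = (-7 + 9 + 6*(-9))*11² = (-7 + 9 - 54)*121 = -52*121 = -6292)
(w + 14225)*((30 - 31*(-27)) + 41970) = (-6292 + 14225)*((30 - 31*(-27)) + 41970) = 7933*((30 + 837) + 41970) = 7933*(867 + 41970) = 7933*42837 = 339825921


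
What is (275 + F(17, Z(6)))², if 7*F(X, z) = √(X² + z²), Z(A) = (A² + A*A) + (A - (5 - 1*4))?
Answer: (1925 + √6218)²/49 ≈ 81948.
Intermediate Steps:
Z(A) = -1 + A + 2*A² (Z(A) = (A² + A²) + (A - (5 - 4)) = 2*A² + (A - 1*1) = 2*A² + (A - 1) = 2*A² + (-1 + A) = -1 + A + 2*A²)
F(X, z) = √(X² + z²)/7
(275 + F(17, Z(6)))² = (275 + √(17² + (-1 + 6 + 2*6²)²)/7)² = (275 + √(289 + (-1 + 6 + 2*36)²)/7)² = (275 + √(289 + (-1 + 6 + 72)²)/7)² = (275 + √(289 + 77²)/7)² = (275 + √(289 + 5929)/7)² = (275 + √6218/7)²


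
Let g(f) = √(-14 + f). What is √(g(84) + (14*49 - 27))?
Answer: √(659 + √70) ≈ 25.833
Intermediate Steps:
√(g(84) + (14*49 - 27)) = √(√(-14 + 84) + (14*49 - 27)) = √(√70 + (686 - 27)) = √(√70 + 659) = √(659 + √70)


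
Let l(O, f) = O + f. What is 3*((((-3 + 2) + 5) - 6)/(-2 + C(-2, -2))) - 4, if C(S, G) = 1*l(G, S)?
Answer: -3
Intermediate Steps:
C(S, G) = G + S (C(S, G) = 1*(G + S) = G + S)
3*((((-3 + 2) + 5) - 6)/(-2 + C(-2, -2))) - 4 = 3*((((-3 + 2) + 5) - 6)/(-2 + (-2 - 2))) - 4 = 3*(((-1 + 5) - 6)/(-2 - 4)) - 4 = 3*((4 - 6)/(-6)) - 4 = 3*(-2*(-⅙)) - 4 = 3*(⅓) - 4 = 1 - 4 = -3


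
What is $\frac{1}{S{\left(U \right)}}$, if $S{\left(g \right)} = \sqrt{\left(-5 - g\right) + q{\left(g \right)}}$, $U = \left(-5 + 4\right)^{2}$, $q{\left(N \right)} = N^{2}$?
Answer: $- \frac{i \sqrt{5}}{5} \approx - 0.44721 i$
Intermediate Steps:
$U = 1$ ($U = \left(-1\right)^{2} = 1$)
$S{\left(g \right)} = \sqrt{-5 + g^{2} - g}$ ($S{\left(g \right)} = \sqrt{\left(-5 - g\right) + g^{2}} = \sqrt{-5 + g^{2} - g}$)
$\frac{1}{S{\left(U \right)}} = \frac{1}{\sqrt{-5 + 1^{2} - 1}} = \frac{1}{\sqrt{-5 + 1 - 1}} = \frac{1}{\sqrt{-5}} = \frac{1}{i \sqrt{5}} = - \frac{i \sqrt{5}}{5}$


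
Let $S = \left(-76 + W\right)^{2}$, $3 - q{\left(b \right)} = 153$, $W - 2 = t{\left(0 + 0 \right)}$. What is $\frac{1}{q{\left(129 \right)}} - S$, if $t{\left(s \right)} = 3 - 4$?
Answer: $- \frac{843751}{150} \approx -5625.0$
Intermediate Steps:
$t{\left(s \right)} = -1$ ($t{\left(s \right)} = 3 - 4 = -1$)
$W = 1$ ($W = 2 - 1 = 1$)
$q{\left(b \right)} = -150$ ($q{\left(b \right)} = 3 - 153 = -150$)
$S = 5625$ ($S = \left(-76 + 1\right)^{2} = \left(-75\right)^{2} = 5625$)
$\frac{1}{q{\left(129 \right)}} - S = \frac{1}{-150} - 5625 = - \frac{1}{150} - 5625 = - \frac{843751}{150}$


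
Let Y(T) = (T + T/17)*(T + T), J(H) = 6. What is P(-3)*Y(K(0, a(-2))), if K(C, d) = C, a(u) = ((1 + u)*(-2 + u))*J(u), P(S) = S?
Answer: 0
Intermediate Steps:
a(u) = 6*(1 + u)*(-2 + u) (a(u) = ((1 + u)*(-2 + u))*6 = 6*(1 + u)*(-2 + u))
Y(T) = 36*T**2/17 (Y(T) = (T + T*(1/17))*(2*T) = (T + T/17)*(2*T) = (18*T/17)*(2*T) = 36*T**2/17)
P(-3)*Y(K(0, a(-2))) = -108*0**2/17 = -108*0/17 = -3*0 = 0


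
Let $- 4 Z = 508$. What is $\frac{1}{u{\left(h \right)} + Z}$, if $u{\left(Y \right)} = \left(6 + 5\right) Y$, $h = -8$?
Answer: $- \frac{1}{215} \approx -0.0046512$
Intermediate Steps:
$u{\left(Y \right)} = 11 Y$
$Z = -127$ ($Z = \left(- \frac{1}{4}\right) 508 = -127$)
$\frac{1}{u{\left(h \right)} + Z} = \frac{1}{11 \left(-8\right) - 127} = \frac{1}{-88 - 127} = \frac{1}{-215} = - \frac{1}{215}$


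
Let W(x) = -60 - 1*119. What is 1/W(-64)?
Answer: -1/179 ≈ -0.0055866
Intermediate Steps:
W(x) = -179 (W(x) = -60 - 119 = -179)
1/W(-64) = 1/(-179) = -1/179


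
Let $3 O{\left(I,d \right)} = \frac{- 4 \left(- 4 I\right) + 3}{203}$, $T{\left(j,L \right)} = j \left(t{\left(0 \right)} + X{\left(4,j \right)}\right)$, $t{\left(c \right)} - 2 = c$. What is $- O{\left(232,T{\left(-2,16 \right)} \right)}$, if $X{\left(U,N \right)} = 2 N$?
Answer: $- \frac{3715}{609} \approx -6.1002$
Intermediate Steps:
$t{\left(c \right)} = 2 + c$
$T{\left(j,L \right)} = j \left(2 + 2 j\right)$ ($T{\left(j,L \right)} = j \left(\left(2 + 0\right) + 2 j\right) = j \left(2 + 2 j\right)$)
$O{\left(I,d \right)} = \frac{1}{203} + \frac{16 I}{609}$ ($O{\left(I,d \right)} = \frac{\left(- 4 \left(- 4 I\right) + 3\right) \frac{1}{203}}{3} = \frac{\left(16 I + 3\right) \frac{1}{203}}{3} = \frac{\left(3 + 16 I\right) \frac{1}{203}}{3} = \frac{\frac{3}{203} + \frac{16 I}{203}}{3} = \frac{1}{203} + \frac{16 I}{609}$)
$- O{\left(232,T{\left(-2,16 \right)} \right)} = - (\frac{1}{203} + \frac{16}{609} \cdot 232) = - (\frac{1}{203} + \frac{128}{21}) = \left(-1\right) \frac{3715}{609} = - \frac{3715}{609}$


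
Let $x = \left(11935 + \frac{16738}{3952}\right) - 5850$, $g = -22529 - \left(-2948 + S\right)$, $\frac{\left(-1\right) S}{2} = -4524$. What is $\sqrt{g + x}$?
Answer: $\frac{5 i \sqrt{880082242}}{988} \approx 150.13 i$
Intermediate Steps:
$S = 9048$ ($S = \left(-2\right) \left(-4524\right) = 9048$)
$g = -28629$ ($g = -22529 - \left(-2948 + 9048\right) = -22529 - 6100 = -28629$)
$x = \frac{12032329}{1976}$ ($x = \left(11935 + 16738 \cdot \frac{1}{3952}\right) - 5850 = \left(11935 + \frac{8369}{1976}\right) - 5850 = \frac{23591929}{1976} - 5850 = \frac{12032329}{1976} \approx 6089.2$)
$\sqrt{g + x} = \sqrt{-28629 + \frac{12032329}{1976}} = \sqrt{- \frac{44538575}{1976}} = \frac{5 i \sqrt{880082242}}{988}$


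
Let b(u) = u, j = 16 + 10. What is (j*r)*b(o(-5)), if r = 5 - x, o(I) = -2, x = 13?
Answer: 416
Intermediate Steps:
j = 26
r = -8 (r = 5 - 1*13 = 5 - 13 = -8)
(j*r)*b(o(-5)) = (26*(-8))*(-2) = -208*(-2) = 416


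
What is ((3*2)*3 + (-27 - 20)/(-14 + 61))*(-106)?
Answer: -1802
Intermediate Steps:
((3*2)*3 + (-27 - 20)/(-14 + 61))*(-106) = (6*3 - 47/47)*(-106) = (18 - 47*1/47)*(-106) = (18 - 1)*(-106) = 17*(-106) = -1802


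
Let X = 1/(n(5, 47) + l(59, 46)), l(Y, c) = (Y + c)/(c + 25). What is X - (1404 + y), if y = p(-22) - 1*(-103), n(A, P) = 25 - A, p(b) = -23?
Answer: -2263029/1525 ≈ -1484.0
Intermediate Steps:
l(Y, c) = (Y + c)/(25 + c)
y = 80 (y = -23 - 1*(-103) = -23 + 103 = 80)
X = 71/1525 (X = 1/((25 - 1*5) + (59 + 46)/(25 + 46)) = 1/((25 - 5) + 105/71) = 1/(20 + (1/71)*105) = 1/(20 + 105/71) = 1/(1525/71) = 71/1525 ≈ 0.046557)
X - (1404 + y) = 71/1525 - (1404 + 80) = 71/1525 - 1*1484 = 71/1525 - 1484 = -2263029/1525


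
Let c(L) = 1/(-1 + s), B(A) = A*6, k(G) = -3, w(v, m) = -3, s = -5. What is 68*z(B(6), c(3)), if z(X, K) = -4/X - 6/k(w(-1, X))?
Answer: 1156/9 ≈ 128.44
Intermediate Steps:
B(A) = 6*A
c(L) = -⅙ (c(L) = 1/(-1 - 5) = 1/(-6) = -⅙)
z(X, K) = 2 - 4/X (z(X, K) = -4/X - 6/(-3) = -4/X - 6*(-⅓) = -4/X + 2 = 2 - 4/X)
68*z(B(6), c(3)) = 68*(2 - 4/(6*6)) = 68*(2 - 4/36) = 68*(2 - 4*1/36) = 68*(2 - ⅑) = 68*(17/9) = 1156/9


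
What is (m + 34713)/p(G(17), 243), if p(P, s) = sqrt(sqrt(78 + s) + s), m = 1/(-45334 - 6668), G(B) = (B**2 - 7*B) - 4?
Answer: 1805145425/(52002*sqrt(243 + sqrt(321))) ≈ 2149.0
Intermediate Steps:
G(B) = -4 + B**2 - 7*B
m = -1/52002 (m = 1/(-52002) = -1/52002 ≈ -1.9230e-5)
p(P, s) = sqrt(s + sqrt(78 + s))
(m + 34713)/p(G(17), 243) = (-1/52002 + 34713)/(sqrt(243 + sqrt(78 + 243))) = 1805145425/(52002*(sqrt(243 + sqrt(321)))) = 1805145425/(52002*sqrt(243 + sqrt(321)))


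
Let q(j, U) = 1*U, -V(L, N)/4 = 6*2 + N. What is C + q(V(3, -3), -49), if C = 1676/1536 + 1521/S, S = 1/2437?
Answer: 1423345571/384 ≈ 3.7066e+6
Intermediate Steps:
S = 1/2437 ≈ 0.00041034
C = 1423364387/384 (C = 1676/1536 + 1521/(1/2437) = 1676*(1/1536) + 1521*2437 = 419/384 + 3706677 = 1423364387/384 ≈ 3.7067e+6)
V(L, N) = -48 - 4*N (V(L, N) = -4*(6*2 + N) = -4*(12 + N) = -48 - 4*N)
q(j, U) = U
C + q(V(3, -3), -49) = 1423364387/384 - 49 = 1423345571/384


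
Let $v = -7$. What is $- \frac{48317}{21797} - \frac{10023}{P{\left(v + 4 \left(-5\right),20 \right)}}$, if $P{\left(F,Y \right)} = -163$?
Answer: $\frac{210595660}{3552911} \approx 59.274$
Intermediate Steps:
$- \frac{48317}{21797} - \frac{10023}{P{\left(v + 4 \left(-5\right),20 \right)}} = - \frac{48317}{21797} - \frac{10023}{-163} = \left(-48317\right) \frac{1}{21797} - - \frac{10023}{163} = - \frac{48317}{21797} + \frac{10023}{163} = \frac{210595660}{3552911}$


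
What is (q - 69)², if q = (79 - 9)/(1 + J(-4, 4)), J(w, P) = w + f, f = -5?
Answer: 96721/16 ≈ 6045.1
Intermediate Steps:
J(w, P) = -5 + w (J(w, P) = w - 5 = -5 + w)
q = -35/4 (q = (79 - 9)/(1 + (-5 - 4)) = 70/(1 - 9) = 70/(-8) = 70*(-⅛) = -35/4 ≈ -8.7500)
(q - 69)² = (-35/4 - 69)² = (-311/4)² = 96721/16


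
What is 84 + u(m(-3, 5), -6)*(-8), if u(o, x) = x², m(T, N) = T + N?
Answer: -204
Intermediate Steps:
m(T, N) = N + T
84 + u(m(-3, 5), -6)*(-8) = 84 + (-6)²*(-8) = 84 + 36*(-8) = 84 - 288 = -204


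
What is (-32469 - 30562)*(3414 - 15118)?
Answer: 737714824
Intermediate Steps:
(-32469 - 30562)*(3414 - 15118) = -63031*(-11704) = 737714824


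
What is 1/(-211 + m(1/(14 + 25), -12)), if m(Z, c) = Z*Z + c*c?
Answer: -1521/101906 ≈ -0.014926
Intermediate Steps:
m(Z, c) = Z**2 + c**2
1/(-211 + m(1/(14 + 25), -12)) = 1/(-211 + ((1/(14 + 25))**2 + (-12)**2)) = 1/(-211 + ((1/39)**2 + 144)) = 1/(-211 + (1/1521 + 144)) = 1/(-211 + 219025/1521) = 1/(-101906/1521) = -1521/101906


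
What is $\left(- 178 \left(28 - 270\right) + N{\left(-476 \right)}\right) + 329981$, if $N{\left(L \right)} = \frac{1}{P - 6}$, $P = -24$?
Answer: $\frac{11191709}{30} \approx 3.7306 \cdot 10^{5}$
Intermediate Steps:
$N{\left(L \right)} = - \frac{1}{30}$ ($N{\left(L \right)} = \frac{1}{-24 - 6} = \frac{1}{-30} = - \frac{1}{30}$)
$\left(- 178 \left(28 - 270\right) + N{\left(-476 \right)}\right) + 329981 = \left(- 178 \left(28 - 270\right) - \frac{1}{30}\right) + 329981 = \left(\left(-178\right) \left(-242\right) - \frac{1}{30}\right) + 329981 = \left(43076 - \frac{1}{30}\right) + 329981 = \frac{1292279}{30} + 329981 = \frac{11191709}{30}$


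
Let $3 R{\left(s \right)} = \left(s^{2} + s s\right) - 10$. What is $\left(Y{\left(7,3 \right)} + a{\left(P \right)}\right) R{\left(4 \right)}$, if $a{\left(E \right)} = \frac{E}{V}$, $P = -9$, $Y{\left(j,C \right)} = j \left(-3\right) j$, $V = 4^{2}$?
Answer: $- \frac{8657}{8} \approx -1082.1$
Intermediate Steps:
$V = 16$
$Y{\left(j,C \right)} = - 3 j^{2}$ ($Y{\left(j,C \right)} = - 3 j j = - 3 j^{2}$)
$R{\left(s \right)} = - \frac{10}{3} + \frac{2 s^{2}}{3}$ ($R{\left(s \right)} = \frac{\left(s^{2} + s s\right) - 10}{3} = \frac{\left(s^{2} + s^{2}\right) - 10}{3} = \frac{2 s^{2} - 10}{3} = \frac{-10 + 2 s^{2}}{3} = - \frac{10}{3} + \frac{2 s^{2}}{3}$)
$a{\left(E \right)} = \frac{E}{16}$
$\left(Y{\left(7,3 \right)} + a{\left(P \right)}\right) R{\left(4 \right)} = \left(- 3 \cdot 7^{2} + \frac{1}{16} \left(-9\right)\right) \left(- \frac{10}{3} + \frac{2 \cdot 4^{2}}{3}\right) = \left(\left(-3\right) 49 - \frac{9}{16}\right) \left(- \frac{10}{3} + \frac{2}{3} \cdot 16\right) = \left(-147 - \frac{9}{16}\right) \left(- \frac{10}{3} + \frac{32}{3}\right) = \left(- \frac{2361}{16}\right) \frac{22}{3} = - \frac{8657}{8}$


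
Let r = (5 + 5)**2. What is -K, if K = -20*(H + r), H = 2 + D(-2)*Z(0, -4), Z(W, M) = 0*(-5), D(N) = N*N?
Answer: 2040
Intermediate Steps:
r = 100 (r = 10**2 = 100)
D(N) = N**2
Z(W, M) = 0
H = 2 (H = 2 + (-2)**2*0 = 2 + 4*0 = 2 + 0 = 2)
K = -2040 (K = -20*(2 + 100) = -20*102 = -2040)
-K = -1*(-2040) = 2040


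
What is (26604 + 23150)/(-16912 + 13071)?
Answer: -49754/3841 ≈ -12.953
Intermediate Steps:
(26604 + 23150)/(-16912 + 13071) = 49754/(-3841) = 49754*(-1/3841) = -49754/3841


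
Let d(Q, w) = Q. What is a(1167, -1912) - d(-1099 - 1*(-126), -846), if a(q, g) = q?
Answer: 2140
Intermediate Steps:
a(1167, -1912) - d(-1099 - 1*(-126), -846) = 1167 - (-1099 - 1*(-126)) = 1167 - (-1099 + 126) = 1167 - 1*(-973) = 1167 + 973 = 2140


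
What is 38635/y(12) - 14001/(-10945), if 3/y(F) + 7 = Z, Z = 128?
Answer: 51166111078/32835 ≈ 1.5583e+6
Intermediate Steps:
y(F) = 3/121 (y(F) = 3/(-7 + 128) = 3/121)
38635/y(12) - 14001/(-10945) = 38635/(3/121) - 14001/(-10945) = 38635*(121/3) - 14001*(-1/10945) = 4674835/3 + 14001/10945 = 51166111078/32835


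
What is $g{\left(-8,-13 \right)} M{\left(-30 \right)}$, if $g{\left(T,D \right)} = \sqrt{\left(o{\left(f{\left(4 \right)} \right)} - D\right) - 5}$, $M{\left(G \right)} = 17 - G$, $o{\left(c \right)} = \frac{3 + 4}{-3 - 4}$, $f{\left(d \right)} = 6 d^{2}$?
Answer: $47 \sqrt{7} \approx 124.35$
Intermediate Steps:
$o{\left(c \right)} = -1$ ($o{\left(c \right)} = \frac{7}{-7} = 7 \left(- \frac{1}{7}\right) = -1$)
$g{\left(T,D \right)} = \sqrt{-6 - D}$ ($g{\left(T,D \right)} = \sqrt{\left(-1 - D\right) - 5} = \sqrt{-6 - D}$)
$g{\left(-8,-13 \right)} M{\left(-30 \right)} = \sqrt{-6 - -13} \left(17 - -30\right) = \sqrt{-6 + 13} \left(17 + 30\right) = \sqrt{7} \cdot 47 = 47 \sqrt{7}$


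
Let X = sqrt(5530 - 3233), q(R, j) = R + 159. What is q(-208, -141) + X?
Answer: -49 + sqrt(2297) ≈ -1.0730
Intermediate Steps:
q(R, j) = 159 + R
X = sqrt(2297) ≈ 47.927
q(-208, -141) + X = (159 - 208) + sqrt(2297) = -49 + sqrt(2297)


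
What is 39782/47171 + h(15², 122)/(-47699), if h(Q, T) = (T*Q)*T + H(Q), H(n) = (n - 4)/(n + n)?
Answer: -70233040551691/1012504288050 ≈ -69.366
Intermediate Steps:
H(n) = (-4 + n)/(2*n) (H(n) = (-4 + n)/((2*n)) = (-4 + n)*(1/(2*n)) = (-4 + n)/(2*n))
h(Q, T) = Q*T² + (-4 + Q)/(2*Q) (h(Q, T) = (T*Q)*T + (-4 + Q)/(2*Q) = (Q*T)*T + (-4 + Q)/(2*Q) = Q*T² + (-4 + Q)/(2*Q))
39782/47171 + h(15², 122)/(-47699) = 39782/47171 + (½ - 2/(15²) + 15²*122²)/(-47699) = 39782*(1/47171) + (½ - 2/225 + 225*14884)*(-1/47699) = 39782/47171 + (½ - 2*1/225 + 3348900)*(-1/47699) = 39782/47171 + (½ - 2/225 + 3348900)*(-1/47699) = 39782/47171 + (1507005221/450)*(-1/47699) = 39782/47171 - 1507005221/21464550 = -70233040551691/1012504288050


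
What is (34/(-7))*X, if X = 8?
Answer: -272/7 ≈ -38.857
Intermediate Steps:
(34/(-7))*X = (34/(-7))*8 = (34*(-⅐))*8 = -34/7*8 = -272/7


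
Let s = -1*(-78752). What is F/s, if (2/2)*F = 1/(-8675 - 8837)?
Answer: -1/1379105024 ≈ -7.2511e-10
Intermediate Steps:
s = 78752
F = -1/17512 (F = 1/(-8675 - 8837) = 1/(-17512) = -1/17512 ≈ -5.7104e-5)
F/s = -1/17512/78752 = -1/17512*1/78752 = -1/1379105024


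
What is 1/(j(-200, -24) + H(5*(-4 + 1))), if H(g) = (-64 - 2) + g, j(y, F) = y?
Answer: -1/281 ≈ -0.0035587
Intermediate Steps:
H(g) = -66 + g
1/(j(-200, -24) + H(5*(-4 + 1))) = 1/(-200 + (-66 + 5*(-4 + 1))) = 1/(-200 + (-66 + 5*(-3))) = 1/(-200 + (-66 - 15)) = 1/(-200 - 81) = 1/(-281) = -1/281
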